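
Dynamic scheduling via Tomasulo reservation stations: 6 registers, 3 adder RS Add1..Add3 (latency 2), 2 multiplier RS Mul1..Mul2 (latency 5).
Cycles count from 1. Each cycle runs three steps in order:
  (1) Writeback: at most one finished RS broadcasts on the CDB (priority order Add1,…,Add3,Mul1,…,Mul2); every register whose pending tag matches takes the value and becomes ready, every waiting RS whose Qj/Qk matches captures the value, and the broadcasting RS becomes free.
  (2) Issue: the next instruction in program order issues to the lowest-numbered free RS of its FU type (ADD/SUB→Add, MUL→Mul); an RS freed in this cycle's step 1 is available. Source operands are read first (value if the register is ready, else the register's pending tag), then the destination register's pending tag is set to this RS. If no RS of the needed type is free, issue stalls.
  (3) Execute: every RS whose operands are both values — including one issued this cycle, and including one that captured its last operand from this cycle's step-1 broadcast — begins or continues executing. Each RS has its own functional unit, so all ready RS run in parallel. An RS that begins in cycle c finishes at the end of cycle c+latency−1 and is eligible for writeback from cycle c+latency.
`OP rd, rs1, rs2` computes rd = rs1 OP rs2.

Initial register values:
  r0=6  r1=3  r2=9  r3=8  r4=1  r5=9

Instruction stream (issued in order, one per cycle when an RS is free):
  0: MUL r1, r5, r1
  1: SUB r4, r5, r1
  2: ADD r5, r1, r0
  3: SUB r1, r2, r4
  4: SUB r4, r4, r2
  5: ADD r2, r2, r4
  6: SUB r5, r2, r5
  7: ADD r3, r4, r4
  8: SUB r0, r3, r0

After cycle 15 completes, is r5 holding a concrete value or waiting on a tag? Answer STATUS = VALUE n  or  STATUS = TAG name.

cycle 1: issue MUL r1<-Mul1 // r0:6,r1:Mul1,r2:9,r3:8,r4:1,r5:9
cycle 2: issue SUB r4<-Add1 // r0:6,r1:Mul1,r2:9,r3:8,r4:Add1,r5:9
cycle 3: issue ADD r5<-Add2 // r0:6,r1:Mul1,r2:9,r3:8,r4:Add1,r5:Add2
cycle 4: issue SUB r1<-Add3 // r0:6,r1:Add3,r2:9,r3:8,r4:Add1,r5:Add2
cycle 5: stall // r0:6,r1:Add3,r2:9,r3:8,r4:Add1,r5:Add2
cycle 6: CDB Mul1=27; stall // r0:6,r1:Add3,r2:9,r3:8,r4:Add1,r5:Add2
cycle 7: stall // r0:6,r1:Add3,r2:9,r3:8,r4:Add1,r5:Add2
cycle 8: CDB Add1=-18; issue SUB r4<-Add1 // r0:6,r1:Add3,r2:9,r3:8,r4:Add1,r5:Add2
cycle 9: CDB Add2=33; issue ADD r2<-Add2 // r0:6,r1:Add3,r2:Add2,r3:8,r4:Add1,r5:33
cycle 10: CDB Add1=-27; issue SUB r5<-Add1 // r0:6,r1:Add3,r2:Add2,r3:8,r4:-27,r5:Add1
cycle 11: CDB Add3=27; issue ADD r3<-Add3 // r0:6,r1:27,r2:Add2,r3:Add3,r4:-27,r5:Add1
cycle 12: CDB Add2=-18; issue SUB r0<-Add2 // r0:Add2,r1:27,r2:-18,r3:Add3,r4:-27,r5:Add1
cycle 13: CDB Add3=-54 // r0:Add2,r1:27,r2:-18,r3:-54,r4:-27,r5:Add1
cycle 14: CDB Add1=-51 // r0:Add2,r1:27,r2:-18,r3:-54,r4:-27,r5:-51
cycle 15: CDB Add2=-60 // r0:-60,r1:27,r2:-18,r3:-54,r4:-27,r5:-51

STATUS = VALUE -51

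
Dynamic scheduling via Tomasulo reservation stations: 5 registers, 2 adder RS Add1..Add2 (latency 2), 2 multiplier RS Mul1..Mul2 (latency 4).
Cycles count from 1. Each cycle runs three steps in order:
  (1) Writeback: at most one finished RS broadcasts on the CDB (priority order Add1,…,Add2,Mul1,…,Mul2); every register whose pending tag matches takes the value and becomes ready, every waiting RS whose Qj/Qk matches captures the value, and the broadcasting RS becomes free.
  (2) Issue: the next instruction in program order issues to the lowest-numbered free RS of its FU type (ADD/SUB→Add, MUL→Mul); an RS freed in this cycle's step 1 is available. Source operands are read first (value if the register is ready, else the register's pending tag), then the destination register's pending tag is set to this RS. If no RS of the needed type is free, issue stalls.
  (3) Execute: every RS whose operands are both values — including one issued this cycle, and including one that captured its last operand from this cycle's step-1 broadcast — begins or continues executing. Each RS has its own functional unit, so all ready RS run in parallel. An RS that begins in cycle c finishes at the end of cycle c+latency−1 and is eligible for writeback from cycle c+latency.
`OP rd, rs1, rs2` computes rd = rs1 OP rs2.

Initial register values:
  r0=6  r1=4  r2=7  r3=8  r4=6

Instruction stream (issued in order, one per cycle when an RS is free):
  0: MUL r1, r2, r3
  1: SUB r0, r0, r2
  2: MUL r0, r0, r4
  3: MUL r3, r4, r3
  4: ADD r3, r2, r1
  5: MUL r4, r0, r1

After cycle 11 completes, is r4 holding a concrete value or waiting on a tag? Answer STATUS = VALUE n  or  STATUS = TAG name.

STATUS = TAG Mul1

  c1: issue MUL r1<-Mul1  regs: r0:6,r1:Mul1,r2:7,r3:8,r4:6
  c2: issue SUB r0<-Add1  regs: r0:Add1,r1:Mul1,r2:7,r3:8,r4:6
  c3: issue MUL r0<-Mul2  regs: r0:Mul2,r1:Mul1,r2:7,r3:8,r4:6
  c4: CDB Add1=-1; stall  regs: r0:Mul2,r1:Mul1,r2:7,r3:8,r4:6
  c5: CDB Mul1=56; issue MUL r3<-Mul1  regs: r0:Mul2,r1:56,r2:7,r3:Mul1,r4:6
  c6: issue ADD r3<-Add1  regs: r0:Mul2,r1:56,r2:7,r3:Add1,r4:6
  c7: stall  regs: r0:Mul2,r1:56,r2:7,r3:Add1,r4:6
  c8: CDB Add1=63; stall  regs: r0:Mul2,r1:56,r2:7,r3:63,r4:6
  c9: CDB Mul1=48; issue MUL r4<-Mul1  regs: r0:Mul2,r1:56,r2:7,r3:63,r4:Mul1
  c10: CDB Mul2=-6  regs: r0:-6,r1:56,r2:7,r3:63,r4:Mul1
  c11: -  regs: r0:-6,r1:56,r2:7,r3:63,r4:Mul1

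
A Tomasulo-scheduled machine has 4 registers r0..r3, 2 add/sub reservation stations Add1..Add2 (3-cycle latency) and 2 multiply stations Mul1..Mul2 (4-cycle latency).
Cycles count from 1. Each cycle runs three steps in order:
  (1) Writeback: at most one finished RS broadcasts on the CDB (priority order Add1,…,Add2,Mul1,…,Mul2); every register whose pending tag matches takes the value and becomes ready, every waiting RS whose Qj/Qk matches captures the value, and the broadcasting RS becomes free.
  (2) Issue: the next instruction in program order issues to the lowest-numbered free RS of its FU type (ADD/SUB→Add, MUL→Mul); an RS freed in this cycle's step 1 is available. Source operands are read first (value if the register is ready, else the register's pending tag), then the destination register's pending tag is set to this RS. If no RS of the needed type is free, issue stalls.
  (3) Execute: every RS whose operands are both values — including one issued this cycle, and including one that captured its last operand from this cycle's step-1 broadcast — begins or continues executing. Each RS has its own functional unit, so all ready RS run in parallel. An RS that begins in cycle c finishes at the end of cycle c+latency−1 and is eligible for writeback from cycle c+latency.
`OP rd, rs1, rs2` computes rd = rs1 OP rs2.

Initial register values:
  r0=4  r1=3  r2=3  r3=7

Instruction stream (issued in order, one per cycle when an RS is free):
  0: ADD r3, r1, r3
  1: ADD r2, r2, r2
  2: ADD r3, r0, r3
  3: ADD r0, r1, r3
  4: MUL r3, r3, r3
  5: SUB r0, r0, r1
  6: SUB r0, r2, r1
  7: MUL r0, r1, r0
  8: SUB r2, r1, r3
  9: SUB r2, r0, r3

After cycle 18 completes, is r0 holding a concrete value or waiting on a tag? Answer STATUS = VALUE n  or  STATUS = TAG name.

STATUS = VALUE 9

  c1: issue ADD r3<-Add1  regs: r0:4,r1:3,r2:3,r3:Add1
  c2: issue ADD r2<-Add2  regs: r0:4,r1:3,r2:Add2,r3:Add1
  c3: stall  regs: r0:4,r1:3,r2:Add2,r3:Add1
  c4: CDB Add1=10; issue ADD r3<-Add1  regs: r0:4,r1:3,r2:Add2,r3:Add1
  c5: CDB Add2=6; issue ADD r0<-Add2  regs: r0:Add2,r1:3,r2:6,r3:Add1
  c6: issue MUL r3<-Mul1  regs: r0:Add2,r1:3,r2:6,r3:Mul1
  c7: CDB Add1=14; issue SUB r0<-Add1  regs: r0:Add1,r1:3,r2:6,r3:Mul1
  c8: stall  regs: r0:Add1,r1:3,r2:6,r3:Mul1
  c9: stall  regs: r0:Add1,r1:3,r2:6,r3:Mul1
  c10: CDB Add2=17; issue SUB r0<-Add2  regs: r0:Add2,r1:3,r2:6,r3:Mul1
  c11: CDB Mul1=196; issue MUL r0<-Mul1  regs: r0:Mul1,r1:3,r2:6,r3:196
  c12: stall  regs: r0:Mul1,r1:3,r2:6,r3:196
  c13: CDB Add1=14; issue SUB r2<-Add1  regs: r0:Mul1,r1:3,r2:Add1,r3:196
  c14: CDB Add2=3; issue SUB r2<-Add2  regs: r0:Mul1,r1:3,r2:Add2,r3:196
  c15: -  regs: r0:Mul1,r1:3,r2:Add2,r3:196
  c16: CDB Add1=-193  regs: r0:Mul1,r1:3,r2:Add2,r3:196
  c17: -  regs: r0:Mul1,r1:3,r2:Add2,r3:196
  c18: CDB Mul1=9  regs: r0:9,r1:3,r2:Add2,r3:196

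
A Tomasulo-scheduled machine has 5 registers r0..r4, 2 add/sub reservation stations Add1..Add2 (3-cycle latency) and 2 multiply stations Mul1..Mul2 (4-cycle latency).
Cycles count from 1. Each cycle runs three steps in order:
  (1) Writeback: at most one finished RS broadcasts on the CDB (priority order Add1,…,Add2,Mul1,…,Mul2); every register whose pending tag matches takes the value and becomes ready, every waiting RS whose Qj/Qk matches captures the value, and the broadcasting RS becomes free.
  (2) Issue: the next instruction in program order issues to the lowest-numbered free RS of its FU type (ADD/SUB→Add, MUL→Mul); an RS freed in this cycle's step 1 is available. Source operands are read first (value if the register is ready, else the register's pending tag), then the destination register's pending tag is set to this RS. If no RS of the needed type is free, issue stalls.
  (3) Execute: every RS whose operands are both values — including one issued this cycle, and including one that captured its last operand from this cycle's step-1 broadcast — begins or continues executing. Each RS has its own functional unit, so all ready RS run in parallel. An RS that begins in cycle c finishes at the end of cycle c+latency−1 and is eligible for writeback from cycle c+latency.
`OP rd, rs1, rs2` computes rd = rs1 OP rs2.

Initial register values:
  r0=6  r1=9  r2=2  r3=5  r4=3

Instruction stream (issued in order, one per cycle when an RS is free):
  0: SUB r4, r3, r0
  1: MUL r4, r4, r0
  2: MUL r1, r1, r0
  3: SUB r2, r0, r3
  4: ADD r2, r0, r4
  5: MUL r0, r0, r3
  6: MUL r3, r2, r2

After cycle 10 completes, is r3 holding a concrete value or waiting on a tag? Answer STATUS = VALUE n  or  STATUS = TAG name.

STATUS = TAG Mul2

cycle 1: issue SUB r4<-Add1 // r0:6,r1:9,r2:2,r3:5,r4:Add1
cycle 2: issue MUL r4<-Mul1 // r0:6,r1:9,r2:2,r3:5,r4:Mul1
cycle 3: issue MUL r1<-Mul2 // r0:6,r1:Mul2,r2:2,r3:5,r4:Mul1
cycle 4: CDB Add1=-1; issue SUB r2<-Add1 // r0:6,r1:Mul2,r2:Add1,r3:5,r4:Mul1
cycle 5: issue ADD r2<-Add2 // r0:6,r1:Mul2,r2:Add2,r3:5,r4:Mul1
cycle 6: stall // r0:6,r1:Mul2,r2:Add2,r3:5,r4:Mul1
cycle 7: CDB Add1=1; stall // r0:6,r1:Mul2,r2:Add2,r3:5,r4:Mul1
cycle 8: CDB Mul1=-6; issue MUL r0<-Mul1 // r0:Mul1,r1:Mul2,r2:Add2,r3:5,r4:-6
cycle 9: CDB Mul2=54; issue MUL r3<-Mul2 // r0:Mul1,r1:54,r2:Add2,r3:Mul2,r4:-6
cycle 10: - // r0:Mul1,r1:54,r2:Add2,r3:Mul2,r4:-6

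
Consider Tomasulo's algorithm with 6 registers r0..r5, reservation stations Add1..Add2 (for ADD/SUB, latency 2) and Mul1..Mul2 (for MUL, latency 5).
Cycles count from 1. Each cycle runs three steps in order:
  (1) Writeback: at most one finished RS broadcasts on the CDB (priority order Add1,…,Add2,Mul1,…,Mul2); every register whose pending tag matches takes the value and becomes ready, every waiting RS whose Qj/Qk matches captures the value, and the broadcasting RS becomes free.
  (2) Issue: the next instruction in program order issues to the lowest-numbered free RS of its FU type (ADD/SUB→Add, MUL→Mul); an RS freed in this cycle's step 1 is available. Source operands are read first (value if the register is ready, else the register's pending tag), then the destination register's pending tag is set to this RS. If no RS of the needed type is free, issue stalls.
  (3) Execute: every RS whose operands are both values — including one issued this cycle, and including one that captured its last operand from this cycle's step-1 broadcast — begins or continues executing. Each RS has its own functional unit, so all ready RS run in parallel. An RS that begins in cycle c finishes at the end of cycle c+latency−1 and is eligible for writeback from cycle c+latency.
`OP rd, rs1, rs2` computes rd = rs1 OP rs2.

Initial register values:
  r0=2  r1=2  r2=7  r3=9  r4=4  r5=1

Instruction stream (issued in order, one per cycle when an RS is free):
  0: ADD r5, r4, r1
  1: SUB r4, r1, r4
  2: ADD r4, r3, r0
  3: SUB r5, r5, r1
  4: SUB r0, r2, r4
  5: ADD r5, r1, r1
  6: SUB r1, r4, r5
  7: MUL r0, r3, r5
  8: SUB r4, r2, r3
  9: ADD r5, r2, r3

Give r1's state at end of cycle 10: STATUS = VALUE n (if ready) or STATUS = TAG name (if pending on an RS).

STATUS = VALUE 7

  c1: issue ADD r5<-Add1  regs: r0:2,r1:2,r2:7,r3:9,r4:4,r5:Add1
  c2: issue SUB r4<-Add2  regs: r0:2,r1:2,r2:7,r3:9,r4:Add2,r5:Add1
  c3: CDB Add1=6; issue ADD r4<-Add1  regs: r0:2,r1:2,r2:7,r3:9,r4:Add1,r5:6
  c4: CDB Add2=-2; issue SUB r5<-Add2  regs: r0:2,r1:2,r2:7,r3:9,r4:Add1,r5:Add2
  c5: CDB Add1=11; issue SUB r0<-Add1  regs: r0:Add1,r1:2,r2:7,r3:9,r4:11,r5:Add2
  c6: CDB Add2=4; issue ADD r5<-Add2  regs: r0:Add1,r1:2,r2:7,r3:9,r4:11,r5:Add2
  c7: CDB Add1=-4; issue SUB r1<-Add1  regs: r0:-4,r1:Add1,r2:7,r3:9,r4:11,r5:Add2
  c8: CDB Add2=4; issue MUL r0<-Mul1  regs: r0:Mul1,r1:Add1,r2:7,r3:9,r4:11,r5:4
  c9: issue SUB r4<-Add2  regs: r0:Mul1,r1:Add1,r2:7,r3:9,r4:Add2,r5:4
  c10: CDB Add1=7; issue ADD r5<-Add1  regs: r0:Mul1,r1:7,r2:7,r3:9,r4:Add2,r5:Add1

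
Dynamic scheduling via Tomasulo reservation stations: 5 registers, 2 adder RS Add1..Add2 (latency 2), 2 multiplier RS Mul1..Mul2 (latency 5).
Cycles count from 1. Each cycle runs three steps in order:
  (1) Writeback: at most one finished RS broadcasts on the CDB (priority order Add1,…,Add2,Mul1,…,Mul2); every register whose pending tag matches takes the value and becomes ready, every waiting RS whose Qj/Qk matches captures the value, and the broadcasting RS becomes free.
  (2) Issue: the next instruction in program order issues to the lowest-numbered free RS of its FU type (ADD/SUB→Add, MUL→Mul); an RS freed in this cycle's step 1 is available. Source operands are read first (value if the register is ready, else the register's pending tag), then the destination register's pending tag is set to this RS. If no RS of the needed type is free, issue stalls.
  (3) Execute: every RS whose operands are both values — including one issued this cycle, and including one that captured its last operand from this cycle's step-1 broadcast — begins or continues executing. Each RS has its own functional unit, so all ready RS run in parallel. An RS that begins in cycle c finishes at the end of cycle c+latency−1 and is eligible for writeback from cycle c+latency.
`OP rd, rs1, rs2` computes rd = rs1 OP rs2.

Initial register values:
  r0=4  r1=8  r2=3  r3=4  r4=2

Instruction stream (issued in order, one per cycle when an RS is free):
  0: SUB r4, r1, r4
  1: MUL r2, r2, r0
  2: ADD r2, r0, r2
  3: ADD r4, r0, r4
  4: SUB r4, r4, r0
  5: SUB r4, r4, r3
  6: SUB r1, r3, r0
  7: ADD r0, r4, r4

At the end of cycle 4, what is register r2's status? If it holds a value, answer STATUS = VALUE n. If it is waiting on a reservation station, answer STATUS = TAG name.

cycle 1: issue SUB r4<-Add1 // r0:4,r1:8,r2:3,r3:4,r4:Add1
cycle 2: issue MUL r2<-Mul1 // r0:4,r1:8,r2:Mul1,r3:4,r4:Add1
cycle 3: CDB Add1=6; issue ADD r2<-Add1 // r0:4,r1:8,r2:Add1,r3:4,r4:6
cycle 4: issue ADD r4<-Add2 // r0:4,r1:8,r2:Add1,r3:4,r4:Add2

STATUS = TAG Add1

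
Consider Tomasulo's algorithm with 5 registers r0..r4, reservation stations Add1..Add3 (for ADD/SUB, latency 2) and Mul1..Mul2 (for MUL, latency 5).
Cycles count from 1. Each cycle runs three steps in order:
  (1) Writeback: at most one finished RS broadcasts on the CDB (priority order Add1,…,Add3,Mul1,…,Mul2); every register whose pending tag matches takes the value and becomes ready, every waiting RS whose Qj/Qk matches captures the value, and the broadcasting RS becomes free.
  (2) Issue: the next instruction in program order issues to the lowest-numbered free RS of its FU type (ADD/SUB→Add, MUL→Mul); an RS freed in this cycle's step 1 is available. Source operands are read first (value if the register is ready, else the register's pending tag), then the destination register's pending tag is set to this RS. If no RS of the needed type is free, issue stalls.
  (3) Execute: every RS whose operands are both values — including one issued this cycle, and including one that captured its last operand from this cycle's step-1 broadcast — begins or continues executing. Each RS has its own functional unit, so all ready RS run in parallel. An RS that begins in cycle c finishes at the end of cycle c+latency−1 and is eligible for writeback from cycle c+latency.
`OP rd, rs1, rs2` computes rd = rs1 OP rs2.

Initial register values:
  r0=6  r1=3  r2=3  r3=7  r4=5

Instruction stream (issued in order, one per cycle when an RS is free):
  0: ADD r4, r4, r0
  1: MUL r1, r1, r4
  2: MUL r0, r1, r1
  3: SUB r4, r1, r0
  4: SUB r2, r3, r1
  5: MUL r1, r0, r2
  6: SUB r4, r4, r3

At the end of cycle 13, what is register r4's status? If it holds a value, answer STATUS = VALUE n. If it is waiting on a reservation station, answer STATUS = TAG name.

  c1: issue ADD r4<-Add1  regs: r0:6,r1:3,r2:3,r3:7,r4:Add1
  c2: issue MUL r1<-Mul1  regs: r0:6,r1:Mul1,r2:3,r3:7,r4:Add1
  c3: CDB Add1=11; issue MUL r0<-Mul2  regs: r0:Mul2,r1:Mul1,r2:3,r3:7,r4:11
  c4: issue SUB r4<-Add1  regs: r0:Mul2,r1:Mul1,r2:3,r3:7,r4:Add1
  c5: issue SUB r2<-Add2  regs: r0:Mul2,r1:Mul1,r2:Add2,r3:7,r4:Add1
  c6: stall  regs: r0:Mul2,r1:Mul1,r2:Add2,r3:7,r4:Add1
  c7: stall  regs: r0:Mul2,r1:Mul1,r2:Add2,r3:7,r4:Add1
  c8: CDB Mul1=33; issue MUL r1<-Mul1  regs: r0:Mul2,r1:Mul1,r2:Add2,r3:7,r4:Add1
  c9: issue SUB r4<-Add3  regs: r0:Mul2,r1:Mul1,r2:Add2,r3:7,r4:Add3
  c10: CDB Add2=-26  regs: r0:Mul2,r1:Mul1,r2:-26,r3:7,r4:Add3
  c11: -  regs: r0:Mul2,r1:Mul1,r2:-26,r3:7,r4:Add3
  c12: -  regs: r0:Mul2,r1:Mul1,r2:-26,r3:7,r4:Add3
  c13: CDB Mul2=1089  regs: r0:1089,r1:Mul1,r2:-26,r3:7,r4:Add3

STATUS = TAG Add3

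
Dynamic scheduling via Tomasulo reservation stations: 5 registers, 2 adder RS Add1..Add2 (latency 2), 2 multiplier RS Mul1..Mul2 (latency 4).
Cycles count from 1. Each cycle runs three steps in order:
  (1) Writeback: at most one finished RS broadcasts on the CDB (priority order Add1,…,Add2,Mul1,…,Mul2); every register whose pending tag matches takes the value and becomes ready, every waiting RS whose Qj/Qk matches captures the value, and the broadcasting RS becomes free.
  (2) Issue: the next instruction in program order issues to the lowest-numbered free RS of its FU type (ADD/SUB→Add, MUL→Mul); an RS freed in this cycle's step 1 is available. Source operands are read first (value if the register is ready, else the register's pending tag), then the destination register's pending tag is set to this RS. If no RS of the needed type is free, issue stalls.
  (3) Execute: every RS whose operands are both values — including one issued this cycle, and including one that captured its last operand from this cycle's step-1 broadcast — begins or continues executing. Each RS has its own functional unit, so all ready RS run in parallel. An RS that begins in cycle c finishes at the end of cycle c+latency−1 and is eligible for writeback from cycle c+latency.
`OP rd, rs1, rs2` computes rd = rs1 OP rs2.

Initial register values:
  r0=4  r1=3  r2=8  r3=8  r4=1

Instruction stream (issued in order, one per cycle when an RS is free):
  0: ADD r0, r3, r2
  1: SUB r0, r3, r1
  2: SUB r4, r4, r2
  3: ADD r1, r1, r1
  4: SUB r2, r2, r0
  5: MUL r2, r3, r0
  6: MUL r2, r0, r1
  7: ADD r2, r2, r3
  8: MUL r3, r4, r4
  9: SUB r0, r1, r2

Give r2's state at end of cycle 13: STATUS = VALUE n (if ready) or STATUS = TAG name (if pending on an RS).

  c1: issue ADD r0<-Add1  regs: r0:Add1,r1:3,r2:8,r3:8,r4:1
  c2: issue SUB r0<-Add2  regs: r0:Add2,r1:3,r2:8,r3:8,r4:1
  c3: CDB Add1=16; issue SUB r4<-Add1  regs: r0:Add2,r1:3,r2:8,r3:8,r4:Add1
  c4: CDB Add2=5; issue ADD r1<-Add2  regs: r0:5,r1:Add2,r2:8,r3:8,r4:Add1
  c5: CDB Add1=-7; issue SUB r2<-Add1  regs: r0:5,r1:Add2,r2:Add1,r3:8,r4:-7
  c6: CDB Add2=6; issue MUL r2<-Mul1  regs: r0:5,r1:6,r2:Mul1,r3:8,r4:-7
  c7: CDB Add1=3; issue MUL r2<-Mul2  regs: r0:5,r1:6,r2:Mul2,r3:8,r4:-7
  c8: issue ADD r2<-Add1  regs: r0:5,r1:6,r2:Add1,r3:8,r4:-7
  c9: stall  regs: r0:5,r1:6,r2:Add1,r3:8,r4:-7
  c10: CDB Mul1=40; issue MUL r3<-Mul1  regs: r0:5,r1:6,r2:Add1,r3:Mul1,r4:-7
  c11: CDB Mul2=30; issue SUB r0<-Add2  regs: r0:Add2,r1:6,r2:Add1,r3:Mul1,r4:-7
  c12: -  regs: r0:Add2,r1:6,r2:Add1,r3:Mul1,r4:-7
  c13: CDB Add1=38  regs: r0:Add2,r1:6,r2:38,r3:Mul1,r4:-7

STATUS = VALUE 38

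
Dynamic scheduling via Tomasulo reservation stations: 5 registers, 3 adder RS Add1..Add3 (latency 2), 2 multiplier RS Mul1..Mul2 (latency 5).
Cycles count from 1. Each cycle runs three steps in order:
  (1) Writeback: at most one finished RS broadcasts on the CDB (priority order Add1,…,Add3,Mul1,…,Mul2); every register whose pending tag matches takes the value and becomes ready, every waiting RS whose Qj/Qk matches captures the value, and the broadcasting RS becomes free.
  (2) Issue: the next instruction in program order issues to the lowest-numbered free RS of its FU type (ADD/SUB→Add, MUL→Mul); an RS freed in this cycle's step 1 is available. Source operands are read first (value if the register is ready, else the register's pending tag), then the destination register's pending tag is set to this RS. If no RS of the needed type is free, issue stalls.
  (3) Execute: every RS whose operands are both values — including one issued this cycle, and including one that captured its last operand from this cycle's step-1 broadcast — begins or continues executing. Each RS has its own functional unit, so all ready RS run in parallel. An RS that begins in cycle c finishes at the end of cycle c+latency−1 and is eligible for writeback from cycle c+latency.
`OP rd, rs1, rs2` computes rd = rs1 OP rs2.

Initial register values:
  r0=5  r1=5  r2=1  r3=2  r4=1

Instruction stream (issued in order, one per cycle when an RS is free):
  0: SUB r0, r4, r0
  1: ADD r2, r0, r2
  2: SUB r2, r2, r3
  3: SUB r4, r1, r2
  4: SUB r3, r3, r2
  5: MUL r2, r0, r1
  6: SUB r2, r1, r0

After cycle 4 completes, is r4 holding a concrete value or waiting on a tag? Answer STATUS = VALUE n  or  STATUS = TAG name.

STATUS = TAG Add3

c1: issue SUB r0<-Add1 | r0:Add1,r1:5,r2:1,r3:2,r4:1
c2: issue ADD r2<-Add2 | r0:Add1,r1:5,r2:Add2,r3:2,r4:1
c3: CDB Add1=-4; issue SUB r2<-Add1 | r0:-4,r1:5,r2:Add1,r3:2,r4:1
c4: issue SUB r4<-Add3 | r0:-4,r1:5,r2:Add1,r3:2,r4:Add3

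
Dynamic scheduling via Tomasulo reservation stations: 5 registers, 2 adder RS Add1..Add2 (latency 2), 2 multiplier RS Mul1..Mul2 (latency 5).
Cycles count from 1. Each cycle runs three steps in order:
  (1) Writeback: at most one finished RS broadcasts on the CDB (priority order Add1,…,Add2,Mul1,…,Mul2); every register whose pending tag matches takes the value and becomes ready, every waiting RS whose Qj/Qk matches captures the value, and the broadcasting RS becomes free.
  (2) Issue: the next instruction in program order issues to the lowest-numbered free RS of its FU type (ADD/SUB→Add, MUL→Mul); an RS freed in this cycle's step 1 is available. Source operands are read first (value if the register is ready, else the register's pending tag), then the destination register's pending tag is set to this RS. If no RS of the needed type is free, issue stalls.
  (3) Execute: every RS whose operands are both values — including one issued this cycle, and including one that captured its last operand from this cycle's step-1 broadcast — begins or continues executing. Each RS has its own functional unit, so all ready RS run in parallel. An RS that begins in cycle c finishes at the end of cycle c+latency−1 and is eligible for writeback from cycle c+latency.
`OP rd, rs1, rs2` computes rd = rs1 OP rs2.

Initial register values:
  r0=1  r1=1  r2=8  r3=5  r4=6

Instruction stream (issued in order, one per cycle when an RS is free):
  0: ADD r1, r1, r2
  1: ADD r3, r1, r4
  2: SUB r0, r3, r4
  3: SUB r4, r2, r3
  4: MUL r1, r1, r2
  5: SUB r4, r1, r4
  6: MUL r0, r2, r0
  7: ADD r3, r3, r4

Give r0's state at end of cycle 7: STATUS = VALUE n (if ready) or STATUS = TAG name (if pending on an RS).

c1: issue ADD r1<-Add1 | r0:1,r1:Add1,r2:8,r3:5,r4:6
c2: issue ADD r3<-Add2 | r0:1,r1:Add1,r2:8,r3:Add2,r4:6
c3: CDB Add1=9; issue SUB r0<-Add1 | r0:Add1,r1:9,r2:8,r3:Add2,r4:6
c4: stall | r0:Add1,r1:9,r2:8,r3:Add2,r4:6
c5: CDB Add2=15; issue SUB r4<-Add2 | r0:Add1,r1:9,r2:8,r3:15,r4:Add2
c6: issue MUL r1<-Mul1 | r0:Add1,r1:Mul1,r2:8,r3:15,r4:Add2
c7: CDB Add1=9; issue SUB r4<-Add1 | r0:9,r1:Mul1,r2:8,r3:15,r4:Add1

STATUS = VALUE 9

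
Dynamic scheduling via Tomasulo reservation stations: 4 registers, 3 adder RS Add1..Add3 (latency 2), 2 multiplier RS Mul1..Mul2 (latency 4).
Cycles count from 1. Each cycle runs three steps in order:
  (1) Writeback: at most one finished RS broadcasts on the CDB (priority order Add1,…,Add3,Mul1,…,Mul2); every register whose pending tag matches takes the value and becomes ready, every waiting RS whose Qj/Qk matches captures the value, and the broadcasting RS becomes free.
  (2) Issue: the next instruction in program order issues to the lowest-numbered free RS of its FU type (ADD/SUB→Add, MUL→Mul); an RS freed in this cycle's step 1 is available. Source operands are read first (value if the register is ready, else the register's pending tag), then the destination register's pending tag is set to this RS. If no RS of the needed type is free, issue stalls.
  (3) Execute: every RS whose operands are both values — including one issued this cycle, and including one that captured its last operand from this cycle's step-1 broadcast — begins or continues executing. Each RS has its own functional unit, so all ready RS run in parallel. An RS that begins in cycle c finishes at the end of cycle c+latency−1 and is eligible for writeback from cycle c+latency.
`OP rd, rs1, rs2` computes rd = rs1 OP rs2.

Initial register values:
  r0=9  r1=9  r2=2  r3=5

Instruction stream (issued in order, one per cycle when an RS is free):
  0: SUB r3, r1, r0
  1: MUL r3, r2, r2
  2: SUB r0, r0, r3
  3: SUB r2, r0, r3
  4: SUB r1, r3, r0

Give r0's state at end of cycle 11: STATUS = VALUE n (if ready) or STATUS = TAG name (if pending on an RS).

STATUS = VALUE 5

cycle 1: issue SUB r3<-Add1 // r0:9,r1:9,r2:2,r3:Add1
cycle 2: issue MUL r3<-Mul1 // r0:9,r1:9,r2:2,r3:Mul1
cycle 3: CDB Add1=0; issue SUB r0<-Add1 // r0:Add1,r1:9,r2:2,r3:Mul1
cycle 4: issue SUB r2<-Add2 // r0:Add1,r1:9,r2:Add2,r3:Mul1
cycle 5: issue SUB r1<-Add3 // r0:Add1,r1:Add3,r2:Add2,r3:Mul1
cycle 6: CDB Mul1=4 // r0:Add1,r1:Add3,r2:Add2,r3:4
cycle 7: - // r0:Add1,r1:Add3,r2:Add2,r3:4
cycle 8: CDB Add1=5 // r0:5,r1:Add3,r2:Add2,r3:4
cycle 9: - // r0:5,r1:Add3,r2:Add2,r3:4
cycle 10: CDB Add2=1 // r0:5,r1:Add3,r2:1,r3:4
cycle 11: CDB Add3=-1 // r0:5,r1:-1,r2:1,r3:4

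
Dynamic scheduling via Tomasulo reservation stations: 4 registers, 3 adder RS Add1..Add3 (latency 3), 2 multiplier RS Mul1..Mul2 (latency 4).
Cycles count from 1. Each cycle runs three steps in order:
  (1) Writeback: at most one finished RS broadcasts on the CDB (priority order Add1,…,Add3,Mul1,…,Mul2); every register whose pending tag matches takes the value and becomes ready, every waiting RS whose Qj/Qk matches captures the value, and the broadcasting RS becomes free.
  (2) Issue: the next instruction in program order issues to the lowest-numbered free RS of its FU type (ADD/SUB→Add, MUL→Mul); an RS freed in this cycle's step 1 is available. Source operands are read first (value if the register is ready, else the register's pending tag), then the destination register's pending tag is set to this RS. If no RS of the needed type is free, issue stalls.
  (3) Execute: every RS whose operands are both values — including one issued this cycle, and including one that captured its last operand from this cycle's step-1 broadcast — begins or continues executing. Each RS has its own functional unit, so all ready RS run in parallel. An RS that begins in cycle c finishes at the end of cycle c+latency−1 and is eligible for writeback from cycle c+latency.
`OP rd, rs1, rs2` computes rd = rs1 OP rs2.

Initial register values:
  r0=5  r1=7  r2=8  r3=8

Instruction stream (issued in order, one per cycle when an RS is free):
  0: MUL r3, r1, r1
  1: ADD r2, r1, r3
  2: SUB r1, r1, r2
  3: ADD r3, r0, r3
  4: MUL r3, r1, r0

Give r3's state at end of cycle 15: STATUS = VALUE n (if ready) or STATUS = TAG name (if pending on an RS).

cycle 1: issue MUL r3<-Mul1 // r0:5,r1:7,r2:8,r3:Mul1
cycle 2: issue ADD r2<-Add1 // r0:5,r1:7,r2:Add1,r3:Mul1
cycle 3: issue SUB r1<-Add2 // r0:5,r1:Add2,r2:Add1,r3:Mul1
cycle 4: issue ADD r3<-Add3 // r0:5,r1:Add2,r2:Add1,r3:Add3
cycle 5: CDB Mul1=49; issue MUL r3<-Mul1 // r0:5,r1:Add2,r2:Add1,r3:Mul1
cycle 6: - // r0:5,r1:Add2,r2:Add1,r3:Mul1
cycle 7: - // r0:5,r1:Add2,r2:Add1,r3:Mul1
cycle 8: CDB Add1=56 // r0:5,r1:Add2,r2:56,r3:Mul1
cycle 9: CDB Add3=54 // r0:5,r1:Add2,r2:56,r3:Mul1
cycle 10: - // r0:5,r1:Add2,r2:56,r3:Mul1
cycle 11: CDB Add2=-49 // r0:5,r1:-49,r2:56,r3:Mul1
cycle 12: - // r0:5,r1:-49,r2:56,r3:Mul1
cycle 13: - // r0:5,r1:-49,r2:56,r3:Mul1
cycle 14: - // r0:5,r1:-49,r2:56,r3:Mul1
cycle 15: CDB Mul1=-245 // r0:5,r1:-49,r2:56,r3:-245

STATUS = VALUE -245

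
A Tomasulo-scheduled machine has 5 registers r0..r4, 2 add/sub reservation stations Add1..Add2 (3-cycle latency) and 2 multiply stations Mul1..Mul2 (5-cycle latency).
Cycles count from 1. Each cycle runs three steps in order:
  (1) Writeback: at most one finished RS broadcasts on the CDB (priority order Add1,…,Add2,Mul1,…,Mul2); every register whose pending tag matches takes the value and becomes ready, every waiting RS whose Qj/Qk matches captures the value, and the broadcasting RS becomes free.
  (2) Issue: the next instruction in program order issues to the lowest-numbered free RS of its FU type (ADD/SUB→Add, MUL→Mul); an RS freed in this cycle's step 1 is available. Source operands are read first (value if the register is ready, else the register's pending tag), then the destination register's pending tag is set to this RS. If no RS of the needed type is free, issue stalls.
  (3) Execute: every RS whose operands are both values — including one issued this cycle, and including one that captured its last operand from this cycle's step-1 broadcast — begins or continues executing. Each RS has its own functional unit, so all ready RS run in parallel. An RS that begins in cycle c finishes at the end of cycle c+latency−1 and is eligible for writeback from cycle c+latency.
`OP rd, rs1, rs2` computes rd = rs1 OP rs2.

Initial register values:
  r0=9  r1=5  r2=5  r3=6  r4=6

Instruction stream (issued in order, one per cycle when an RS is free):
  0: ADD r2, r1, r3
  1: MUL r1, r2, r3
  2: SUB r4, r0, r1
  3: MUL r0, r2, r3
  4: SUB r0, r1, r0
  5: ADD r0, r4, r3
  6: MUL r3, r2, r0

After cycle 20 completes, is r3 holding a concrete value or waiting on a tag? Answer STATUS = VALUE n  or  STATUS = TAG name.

  c1: issue ADD r2<-Add1  regs: r0:9,r1:5,r2:Add1,r3:6,r4:6
  c2: issue MUL r1<-Mul1  regs: r0:9,r1:Mul1,r2:Add1,r3:6,r4:6
  c3: issue SUB r4<-Add2  regs: r0:9,r1:Mul1,r2:Add1,r3:6,r4:Add2
  c4: CDB Add1=11; issue MUL r0<-Mul2  regs: r0:Mul2,r1:Mul1,r2:11,r3:6,r4:Add2
  c5: issue SUB r0<-Add1  regs: r0:Add1,r1:Mul1,r2:11,r3:6,r4:Add2
  c6: stall  regs: r0:Add1,r1:Mul1,r2:11,r3:6,r4:Add2
  c7: stall  regs: r0:Add1,r1:Mul1,r2:11,r3:6,r4:Add2
  c8: stall  regs: r0:Add1,r1:Mul1,r2:11,r3:6,r4:Add2
  c9: CDB Mul1=66; stall  regs: r0:Add1,r1:66,r2:11,r3:6,r4:Add2
  c10: CDB Mul2=66; stall  regs: r0:Add1,r1:66,r2:11,r3:6,r4:Add2
  c11: stall  regs: r0:Add1,r1:66,r2:11,r3:6,r4:Add2
  c12: CDB Add2=-57; issue ADD r0<-Add2  regs: r0:Add2,r1:66,r2:11,r3:6,r4:-57
  c13: CDB Add1=0; issue MUL r3<-Mul1  regs: r0:Add2,r1:66,r2:11,r3:Mul1,r4:-57
  c14: -  regs: r0:Add2,r1:66,r2:11,r3:Mul1,r4:-57
  c15: CDB Add2=-51  regs: r0:-51,r1:66,r2:11,r3:Mul1,r4:-57
  c16: -  regs: r0:-51,r1:66,r2:11,r3:Mul1,r4:-57
  c17: -  regs: r0:-51,r1:66,r2:11,r3:Mul1,r4:-57
  c18: -  regs: r0:-51,r1:66,r2:11,r3:Mul1,r4:-57
  c19: -  regs: r0:-51,r1:66,r2:11,r3:Mul1,r4:-57
  c20: CDB Mul1=-561  regs: r0:-51,r1:66,r2:11,r3:-561,r4:-57

STATUS = VALUE -561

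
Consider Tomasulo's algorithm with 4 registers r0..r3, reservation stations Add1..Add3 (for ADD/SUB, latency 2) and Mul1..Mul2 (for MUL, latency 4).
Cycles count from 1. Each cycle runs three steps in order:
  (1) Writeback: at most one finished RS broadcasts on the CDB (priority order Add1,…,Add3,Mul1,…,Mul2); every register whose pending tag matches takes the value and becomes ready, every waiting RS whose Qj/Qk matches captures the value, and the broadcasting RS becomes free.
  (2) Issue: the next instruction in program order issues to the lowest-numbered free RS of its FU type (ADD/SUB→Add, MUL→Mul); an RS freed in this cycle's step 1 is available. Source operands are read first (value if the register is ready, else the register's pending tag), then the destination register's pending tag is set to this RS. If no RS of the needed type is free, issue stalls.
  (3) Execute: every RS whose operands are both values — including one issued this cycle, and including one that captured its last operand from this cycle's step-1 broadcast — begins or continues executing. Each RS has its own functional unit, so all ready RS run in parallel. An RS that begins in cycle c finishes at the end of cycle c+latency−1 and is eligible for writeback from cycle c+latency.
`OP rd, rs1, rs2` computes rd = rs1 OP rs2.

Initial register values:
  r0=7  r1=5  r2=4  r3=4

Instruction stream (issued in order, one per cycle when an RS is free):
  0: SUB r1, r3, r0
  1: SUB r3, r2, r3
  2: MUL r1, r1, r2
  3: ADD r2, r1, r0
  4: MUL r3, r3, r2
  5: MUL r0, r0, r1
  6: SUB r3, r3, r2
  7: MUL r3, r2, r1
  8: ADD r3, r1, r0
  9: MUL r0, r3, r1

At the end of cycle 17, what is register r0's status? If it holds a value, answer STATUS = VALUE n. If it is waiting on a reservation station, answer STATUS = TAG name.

  c1: issue SUB r1<-Add1  regs: r0:7,r1:Add1,r2:4,r3:4
  c2: issue SUB r3<-Add2  regs: r0:7,r1:Add1,r2:4,r3:Add2
  c3: CDB Add1=-3; issue MUL r1<-Mul1  regs: r0:7,r1:Mul1,r2:4,r3:Add2
  c4: CDB Add2=0; issue ADD r2<-Add1  regs: r0:7,r1:Mul1,r2:Add1,r3:0
  c5: issue MUL r3<-Mul2  regs: r0:7,r1:Mul1,r2:Add1,r3:Mul2
  c6: stall  regs: r0:7,r1:Mul1,r2:Add1,r3:Mul2
  c7: CDB Mul1=-12; issue MUL r0<-Mul1  regs: r0:Mul1,r1:-12,r2:Add1,r3:Mul2
  c8: issue SUB r3<-Add2  regs: r0:Mul1,r1:-12,r2:Add1,r3:Add2
  c9: CDB Add1=-5; stall  regs: r0:Mul1,r1:-12,r2:-5,r3:Add2
  c10: stall  regs: r0:Mul1,r1:-12,r2:-5,r3:Add2
  c11: CDB Mul1=-84; issue MUL r3<-Mul1  regs: r0:-84,r1:-12,r2:-5,r3:Mul1
  c12: issue ADD r3<-Add1  regs: r0:-84,r1:-12,r2:-5,r3:Add1
  c13: CDB Mul2=0; issue MUL r0<-Mul2  regs: r0:Mul2,r1:-12,r2:-5,r3:Add1
  c14: CDB Add1=-96  regs: r0:Mul2,r1:-12,r2:-5,r3:-96
  c15: CDB Add2=5  regs: r0:Mul2,r1:-12,r2:-5,r3:-96
  c16: CDB Mul1=60  regs: r0:Mul2,r1:-12,r2:-5,r3:-96
  c17: -  regs: r0:Mul2,r1:-12,r2:-5,r3:-96

STATUS = TAG Mul2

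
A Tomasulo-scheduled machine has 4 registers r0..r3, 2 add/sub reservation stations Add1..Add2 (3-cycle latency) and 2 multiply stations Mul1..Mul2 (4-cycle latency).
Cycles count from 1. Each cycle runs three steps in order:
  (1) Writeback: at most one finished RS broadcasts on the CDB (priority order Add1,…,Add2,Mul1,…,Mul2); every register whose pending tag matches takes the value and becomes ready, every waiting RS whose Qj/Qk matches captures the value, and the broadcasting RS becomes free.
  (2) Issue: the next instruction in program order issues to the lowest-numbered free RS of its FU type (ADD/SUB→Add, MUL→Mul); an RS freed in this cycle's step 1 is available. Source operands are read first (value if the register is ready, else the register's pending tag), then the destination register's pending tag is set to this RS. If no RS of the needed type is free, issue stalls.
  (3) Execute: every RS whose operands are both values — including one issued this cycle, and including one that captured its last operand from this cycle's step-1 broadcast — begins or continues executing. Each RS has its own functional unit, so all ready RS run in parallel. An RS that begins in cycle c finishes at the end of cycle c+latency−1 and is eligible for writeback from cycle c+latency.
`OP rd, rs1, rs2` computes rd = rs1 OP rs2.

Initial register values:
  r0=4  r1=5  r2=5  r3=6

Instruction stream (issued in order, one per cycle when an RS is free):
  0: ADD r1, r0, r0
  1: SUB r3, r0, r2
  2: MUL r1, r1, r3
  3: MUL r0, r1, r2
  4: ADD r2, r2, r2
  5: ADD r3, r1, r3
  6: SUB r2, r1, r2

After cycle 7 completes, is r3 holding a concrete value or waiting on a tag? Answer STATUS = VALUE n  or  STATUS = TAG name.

STATUS = TAG Add2

  c1: issue ADD r1<-Add1  regs: r0:4,r1:Add1,r2:5,r3:6
  c2: issue SUB r3<-Add2  regs: r0:4,r1:Add1,r2:5,r3:Add2
  c3: issue MUL r1<-Mul1  regs: r0:4,r1:Mul1,r2:5,r3:Add2
  c4: CDB Add1=8; issue MUL r0<-Mul2  regs: r0:Mul2,r1:Mul1,r2:5,r3:Add2
  c5: CDB Add2=-1; issue ADD r2<-Add1  regs: r0:Mul2,r1:Mul1,r2:Add1,r3:-1
  c6: issue ADD r3<-Add2  regs: r0:Mul2,r1:Mul1,r2:Add1,r3:Add2
  c7: stall  regs: r0:Mul2,r1:Mul1,r2:Add1,r3:Add2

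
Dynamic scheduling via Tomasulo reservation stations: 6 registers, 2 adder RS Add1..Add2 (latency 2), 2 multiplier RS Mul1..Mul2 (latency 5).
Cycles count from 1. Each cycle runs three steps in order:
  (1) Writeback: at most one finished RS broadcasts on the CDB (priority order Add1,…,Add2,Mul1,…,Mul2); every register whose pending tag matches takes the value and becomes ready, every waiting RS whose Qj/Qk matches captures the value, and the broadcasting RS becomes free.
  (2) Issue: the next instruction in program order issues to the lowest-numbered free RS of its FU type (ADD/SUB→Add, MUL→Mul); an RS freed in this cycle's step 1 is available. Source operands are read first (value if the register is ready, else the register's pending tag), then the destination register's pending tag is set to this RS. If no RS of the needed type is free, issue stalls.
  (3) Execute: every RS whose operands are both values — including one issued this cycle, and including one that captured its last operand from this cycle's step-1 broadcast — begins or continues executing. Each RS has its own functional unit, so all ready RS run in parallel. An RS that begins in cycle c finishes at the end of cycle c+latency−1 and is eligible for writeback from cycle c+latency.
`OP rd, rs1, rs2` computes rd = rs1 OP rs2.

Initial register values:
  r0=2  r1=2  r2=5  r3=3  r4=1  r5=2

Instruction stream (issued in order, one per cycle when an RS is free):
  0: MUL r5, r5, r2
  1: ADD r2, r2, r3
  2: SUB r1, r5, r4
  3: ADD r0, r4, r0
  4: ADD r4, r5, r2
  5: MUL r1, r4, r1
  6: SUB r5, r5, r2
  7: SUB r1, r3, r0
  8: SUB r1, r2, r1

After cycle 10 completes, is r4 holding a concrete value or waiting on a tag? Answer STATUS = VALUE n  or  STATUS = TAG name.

STATUS = VALUE 18

c1: issue MUL r5<-Mul1 | r0:2,r1:2,r2:5,r3:3,r4:1,r5:Mul1
c2: issue ADD r2<-Add1 | r0:2,r1:2,r2:Add1,r3:3,r4:1,r5:Mul1
c3: issue SUB r1<-Add2 | r0:2,r1:Add2,r2:Add1,r3:3,r4:1,r5:Mul1
c4: CDB Add1=8; issue ADD r0<-Add1 | r0:Add1,r1:Add2,r2:8,r3:3,r4:1,r5:Mul1
c5: stall | r0:Add1,r1:Add2,r2:8,r3:3,r4:1,r5:Mul1
c6: CDB Add1=3; issue ADD r4<-Add1 | r0:3,r1:Add2,r2:8,r3:3,r4:Add1,r5:Mul1
c7: CDB Mul1=10; issue MUL r1<-Mul1 | r0:3,r1:Mul1,r2:8,r3:3,r4:Add1,r5:10
c8: stall | r0:3,r1:Mul1,r2:8,r3:3,r4:Add1,r5:10
c9: CDB Add1=18; issue SUB r5<-Add1 | r0:3,r1:Mul1,r2:8,r3:3,r4:18,r5:Add1
c10: CDB Add2=9; issue SUB r1<-Add2 | r0:3,r1:Add2,r2:8,r3:3,r4:18,r5:Add1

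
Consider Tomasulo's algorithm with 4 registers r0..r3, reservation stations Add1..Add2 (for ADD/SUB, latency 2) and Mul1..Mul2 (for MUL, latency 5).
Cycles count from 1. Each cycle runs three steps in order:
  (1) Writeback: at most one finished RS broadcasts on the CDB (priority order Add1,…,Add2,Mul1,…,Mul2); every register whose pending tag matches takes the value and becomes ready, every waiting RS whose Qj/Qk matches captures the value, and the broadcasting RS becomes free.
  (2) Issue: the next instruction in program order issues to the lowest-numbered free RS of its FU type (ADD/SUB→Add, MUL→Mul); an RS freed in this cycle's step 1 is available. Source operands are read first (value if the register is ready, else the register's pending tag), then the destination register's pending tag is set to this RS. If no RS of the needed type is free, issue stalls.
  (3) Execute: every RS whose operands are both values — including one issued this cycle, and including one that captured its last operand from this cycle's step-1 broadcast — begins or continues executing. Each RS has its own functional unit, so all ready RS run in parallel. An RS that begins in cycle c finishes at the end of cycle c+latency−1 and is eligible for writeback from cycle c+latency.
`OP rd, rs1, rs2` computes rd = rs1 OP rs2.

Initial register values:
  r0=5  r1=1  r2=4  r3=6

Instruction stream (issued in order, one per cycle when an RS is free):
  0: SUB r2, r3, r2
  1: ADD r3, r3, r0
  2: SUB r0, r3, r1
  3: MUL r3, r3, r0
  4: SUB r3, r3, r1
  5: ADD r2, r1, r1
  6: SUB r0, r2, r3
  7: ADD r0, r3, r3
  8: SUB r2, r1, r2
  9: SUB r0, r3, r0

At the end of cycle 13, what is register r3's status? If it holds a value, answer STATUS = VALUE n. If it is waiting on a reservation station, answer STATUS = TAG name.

c1: issue SUB r2<-Add1 | r0:5,r1:1,r2:Add1,r3:6
c2: issue ADD r3<-Add2 | r0:5,r1:1,r2:Add1,r3:Add2
c3: CDB Add1=2; issue SUB r0<-Add1 | r0:Add1,r1:1,r2:2,r3:Add2
c4: CDB Add2=11; issue MUL r3<-Mul1 | r0:Add1,r1:1,r2:2,r3:Mul1
c5: issue SUB r3<-Add2 | r0:Add1,r1:1,r2:2,r3:Add2
c6: CDB Add1=10; issue ADD r2<-Add1 | r0:10,r1:1,r2:Add1,r3:Add2
c7: stall | r0:10,r1:1,r2:Add1,r3:Add2
c8: CDB Add1=2; issue SUB r0<-Add1 | r0:Add1,r1:1,r2:2,r3:Add2
c9: stall | r0:Add1,r1:1,r2:2,r3:Add2
c10: stall | r0:Add1,r1:1,r2:2,r3:Add2
c11: CDB Mul1=110; stall | r0:Add1,r1:1,r2:2,r3:Add2
c12: stall | r0:Add1,r1:1,r2:2,r3:Add2
c13: CDB Add2=109; issue ADD r0<-Add2 | r0:Add2,r1:1,r2:2,r3:109

STATUS = VALUE 109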